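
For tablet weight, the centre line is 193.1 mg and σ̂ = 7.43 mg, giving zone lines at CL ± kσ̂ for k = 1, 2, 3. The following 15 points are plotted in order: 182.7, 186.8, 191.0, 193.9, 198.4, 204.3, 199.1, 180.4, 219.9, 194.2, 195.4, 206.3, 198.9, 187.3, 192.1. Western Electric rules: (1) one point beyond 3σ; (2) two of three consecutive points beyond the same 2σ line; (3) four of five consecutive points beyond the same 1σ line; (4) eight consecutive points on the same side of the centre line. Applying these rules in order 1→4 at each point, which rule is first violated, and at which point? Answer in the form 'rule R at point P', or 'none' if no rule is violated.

rule 1 at point 9

Zone of each point (C = within 1σ̂, B = 1σ̂–2σ̂, A = 2σ̂–3σ̂, * = beyond 3σ̂; sign = side of CL): 1:-B, 2:-C, 3:-C, 4:+C, 5:+C, 6:+B, 7:+C, 8:-B, 9:+*, 10:+C, 11:+C, 12:+B, 13:+C, 14:-C, 15:-C
Rule 1 (one point beyond the 3σ limits) is satisfied at point 9.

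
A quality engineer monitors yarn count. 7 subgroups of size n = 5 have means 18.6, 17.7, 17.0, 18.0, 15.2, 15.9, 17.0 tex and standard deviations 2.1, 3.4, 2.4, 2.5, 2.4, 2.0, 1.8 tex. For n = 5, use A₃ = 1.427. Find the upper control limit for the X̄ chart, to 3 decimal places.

20.441

X̄̄ = (18.6 + 17.7 + 17.0 + 18.0 + 15.2 + 15.9 + 17.0) / 7 = 17.0571
s̄ = (2.1 + 3.4 + 2.4 + 2.5 + 2.4 + 2.0 + 1.8) / 7 = 2.3714
UCL = X̄̄ + A₃·s̄ = 17.0571 + 1.427 × 2.3714 = 20.4412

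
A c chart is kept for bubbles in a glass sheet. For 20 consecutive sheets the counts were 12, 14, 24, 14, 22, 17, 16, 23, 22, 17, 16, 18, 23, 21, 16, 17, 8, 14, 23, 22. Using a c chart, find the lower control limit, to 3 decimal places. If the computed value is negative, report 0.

5.240

c̄ = (12 + 14 + 24 + 14 + 22 + 17 + 16 + 23 + 22 + 17 + 16 + 18 + 23 + 21 + 16 + 17 + 8 + 14 + 23 + 22) / 20 = 359 / 20 = 17.9500
LCL = c̄ − 3√c̄ = 17.9500 − 3 × 4.2367 = 5.2398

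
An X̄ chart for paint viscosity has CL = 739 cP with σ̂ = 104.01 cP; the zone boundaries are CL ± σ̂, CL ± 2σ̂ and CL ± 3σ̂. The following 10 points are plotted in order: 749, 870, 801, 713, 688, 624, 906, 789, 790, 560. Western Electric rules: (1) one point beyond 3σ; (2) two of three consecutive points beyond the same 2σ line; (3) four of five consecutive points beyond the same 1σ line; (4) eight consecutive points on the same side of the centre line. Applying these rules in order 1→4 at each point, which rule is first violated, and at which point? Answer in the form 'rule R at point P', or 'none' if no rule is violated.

Zone of each point (C = within 1σ̂, B = 1σ̂–2σ̂, A = 2σ̂–3σ̂, * = beyond 3σ̂; sign = side of CL): 1:+C, 2:+B, 3:+C, 4:-C, 5:-C, 6:-B, 7:+B, 8:+C, 9:+C, 10:-B
No rule fires across all 10 points.

none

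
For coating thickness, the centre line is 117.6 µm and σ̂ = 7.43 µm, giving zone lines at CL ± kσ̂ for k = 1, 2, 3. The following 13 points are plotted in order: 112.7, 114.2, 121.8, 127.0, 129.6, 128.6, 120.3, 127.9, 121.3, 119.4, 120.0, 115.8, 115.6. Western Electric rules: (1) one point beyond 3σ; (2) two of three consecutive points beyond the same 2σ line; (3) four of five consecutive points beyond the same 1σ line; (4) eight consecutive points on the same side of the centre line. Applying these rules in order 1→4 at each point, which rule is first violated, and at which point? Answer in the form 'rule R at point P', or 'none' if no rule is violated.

Zone of each point (C = within 1σ̂, B = 1σ̂–2σ̂, A = 2σ̂–3σ̂, * = beyond 3σ̂; sign = side of CL): 1:-C, 2:-C, 3:+C, 4:+B, 5:+B, 6:+B, 7:+C, 8:+B, 9:+C, 10:+C, 11:+C, 12:-C, 13:-C
Rule 3 (four of five consecutive points beyond the same 1σ limit) is satisfied at point 8.

rule 3 at point 8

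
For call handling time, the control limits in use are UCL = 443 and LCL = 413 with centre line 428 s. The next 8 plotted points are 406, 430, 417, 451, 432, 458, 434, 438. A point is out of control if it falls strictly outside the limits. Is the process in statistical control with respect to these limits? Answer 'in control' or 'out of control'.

Compare each point to [413, 443]: sample 1 = 406 < LCL; sample 4 = 451 > UCL; sample 6 = 458 > UCL.

out of control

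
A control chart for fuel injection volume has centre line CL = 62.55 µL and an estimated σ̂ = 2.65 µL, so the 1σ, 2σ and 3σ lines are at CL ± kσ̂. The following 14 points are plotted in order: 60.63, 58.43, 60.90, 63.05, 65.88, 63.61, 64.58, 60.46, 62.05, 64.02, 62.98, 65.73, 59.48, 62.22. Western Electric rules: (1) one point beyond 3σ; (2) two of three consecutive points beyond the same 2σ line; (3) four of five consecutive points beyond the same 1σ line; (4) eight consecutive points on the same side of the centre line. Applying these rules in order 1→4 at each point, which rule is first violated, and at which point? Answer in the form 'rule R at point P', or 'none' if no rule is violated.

Zone of each point (C = within 1σ̂, B = 1σ̂–2σ̂, A = 2σ̂–3σ̂, * = beyond 3σ̂; sign = side of CL): 1:-C, 2:-B, 3:-C, 4:+C, 5:+B, 6:+C, 7:+C, 8:-C, 9:-C, 10:+C, 11:+C, 12:+B, 13:-B, 14:-C
No rule fires across all 14 points.

none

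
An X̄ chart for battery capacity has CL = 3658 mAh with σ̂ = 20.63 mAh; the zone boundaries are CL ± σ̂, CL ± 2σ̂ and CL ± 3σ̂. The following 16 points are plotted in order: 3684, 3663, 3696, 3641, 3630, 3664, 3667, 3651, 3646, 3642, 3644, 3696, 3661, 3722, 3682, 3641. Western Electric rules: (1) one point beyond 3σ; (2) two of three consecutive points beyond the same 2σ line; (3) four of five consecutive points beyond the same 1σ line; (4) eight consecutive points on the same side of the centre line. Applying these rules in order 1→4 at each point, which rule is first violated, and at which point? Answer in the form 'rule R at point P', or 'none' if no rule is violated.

Zone of each point (C = within 1σ̂, B = 1σ̂–2σ̂, A = 2σ̂–3σ̂, * = beyond 3σ̂; sign = side of CL): 1:+B, 2:+C, 3:+B, 4:-C, 5:-B, 6:+C, 7:+C, 8:-C, 9:-C, 10:-C, 11:-C, 12:+B, 13:+C, 14:+*, 15:+B, 16:-C
Rule 1 (one point beyond the 3σ limits) is satisfied at point 14.

rule 1 at point 14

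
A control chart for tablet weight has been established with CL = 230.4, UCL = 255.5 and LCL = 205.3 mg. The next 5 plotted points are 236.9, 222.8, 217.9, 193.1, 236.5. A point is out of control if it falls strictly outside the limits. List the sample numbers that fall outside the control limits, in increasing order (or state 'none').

Compare each point to [205.3, 255.5]: sample 4 = 193.1 < LCL.

4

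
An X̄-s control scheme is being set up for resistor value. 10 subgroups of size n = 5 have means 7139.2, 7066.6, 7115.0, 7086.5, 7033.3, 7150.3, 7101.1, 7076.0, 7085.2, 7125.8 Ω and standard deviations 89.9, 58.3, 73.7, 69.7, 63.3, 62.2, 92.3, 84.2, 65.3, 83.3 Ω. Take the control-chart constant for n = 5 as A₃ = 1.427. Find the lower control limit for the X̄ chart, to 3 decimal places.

X̄̄ = (7139.2 + 7066.6 + 7115.0 + 7086.5 + 7033.3 + 7150.3 + 7101.1 + 7076.0 + 7085.2 + 7125.8) / 10 = 7097.9000
s̄ = (89.9 + 58.3 + 73.7 + 69.7 + 63.3 + 62.2 + 92.3 + 84.2 + 65.3 + 83.3) / 10 = 74.2200
LCL = X̄̄ − A₃·s̄ = 7097.9000 − 1.427 × 74.2200 = 6991.9881

6991.988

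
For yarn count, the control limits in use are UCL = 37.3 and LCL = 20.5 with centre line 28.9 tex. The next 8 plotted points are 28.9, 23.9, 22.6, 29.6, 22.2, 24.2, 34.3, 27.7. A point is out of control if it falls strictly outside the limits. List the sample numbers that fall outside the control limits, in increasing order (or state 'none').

All 8 points lie within [20.5, 37.3].

none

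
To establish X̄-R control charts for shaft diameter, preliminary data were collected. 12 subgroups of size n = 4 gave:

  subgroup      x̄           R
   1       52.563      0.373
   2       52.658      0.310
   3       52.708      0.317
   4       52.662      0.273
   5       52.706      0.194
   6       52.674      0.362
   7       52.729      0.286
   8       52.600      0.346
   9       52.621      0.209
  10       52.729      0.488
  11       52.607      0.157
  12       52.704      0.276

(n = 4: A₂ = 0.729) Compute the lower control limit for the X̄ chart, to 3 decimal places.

52.445

X̄̄ = (52.563 + 52.658 + 52.708 + 52.662 + 52.706 + 52.674 + 52.729 + 52.600 + 52.621 + 52.729 + 52.607 + 52.704) / 12 = 631.9610 / 12 = 52.6634
R̄ = (0.373 + 0.310 + 0.317 + 0.273 + 0.194 + 0.362 + 0.286 + 0.346 + 0.209 + 0.488 + 0.157 + 0.276) / 12 = 3.5910 / 12 = 0.2993
LCL = X̄̄ − A₂·R̄ = 52.6634 − 0.729 × 0.2993 = 52.4453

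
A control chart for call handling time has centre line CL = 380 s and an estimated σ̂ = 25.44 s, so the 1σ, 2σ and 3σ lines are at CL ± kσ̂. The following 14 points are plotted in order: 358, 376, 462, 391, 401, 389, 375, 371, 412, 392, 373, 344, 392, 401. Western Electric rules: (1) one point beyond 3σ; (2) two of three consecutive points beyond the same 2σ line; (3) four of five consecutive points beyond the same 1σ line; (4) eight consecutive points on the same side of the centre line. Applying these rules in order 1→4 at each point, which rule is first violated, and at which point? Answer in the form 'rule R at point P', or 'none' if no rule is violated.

rule 1 at point 3

Zone of each point (C = within 1σ̂, B = 1σ̂–2σ̂, A = 2σ̂–3σ̂, * = beyond 3σ̂; sign = side of CL): 1:-C, 2:-C, 3:+*, 4:+C, 5:+C, 6:+C, 7:-C, 8:-C, 9:+B, 10:+C, 11:-C, 12:-B, 13:+C, 14:+C
Rule 1 (one point beyond the 3σ limits) is satisfied at point 3.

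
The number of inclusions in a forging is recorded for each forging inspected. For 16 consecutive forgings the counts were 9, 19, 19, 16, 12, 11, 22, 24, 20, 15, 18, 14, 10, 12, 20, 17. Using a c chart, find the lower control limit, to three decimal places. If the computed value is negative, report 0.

4.078

c̄ = (9 + 19 + 19 + 16 + 12 + 11 + 22 + 24 + 20 + 15 + 18 + 14 + 10 + 12 + 20 + 17) / 16 = 258 / 16 = 16.1250
LCL = c̄ − 3√c̄ = 16.1250 − 3 × 4.0156 = 4.0782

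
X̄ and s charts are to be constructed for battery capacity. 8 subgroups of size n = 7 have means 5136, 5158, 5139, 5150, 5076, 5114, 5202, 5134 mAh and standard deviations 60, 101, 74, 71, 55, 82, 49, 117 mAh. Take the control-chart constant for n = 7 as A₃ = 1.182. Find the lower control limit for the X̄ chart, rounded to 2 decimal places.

5048.65

X̄̄ = (5136 + 5158 + 5139 + 5150 + 5076 + 5114 + 5202 + 5134) / 8 = 5138.6250
s̄ = (60 + 101 + 74 + 71 + 55 + 82 + 49 + 117) / 8 = 76.1250
LCL = X̄̄ − A₃·s̄ = 5138.6250 − 1.182 × 76.1250 = 5048.6452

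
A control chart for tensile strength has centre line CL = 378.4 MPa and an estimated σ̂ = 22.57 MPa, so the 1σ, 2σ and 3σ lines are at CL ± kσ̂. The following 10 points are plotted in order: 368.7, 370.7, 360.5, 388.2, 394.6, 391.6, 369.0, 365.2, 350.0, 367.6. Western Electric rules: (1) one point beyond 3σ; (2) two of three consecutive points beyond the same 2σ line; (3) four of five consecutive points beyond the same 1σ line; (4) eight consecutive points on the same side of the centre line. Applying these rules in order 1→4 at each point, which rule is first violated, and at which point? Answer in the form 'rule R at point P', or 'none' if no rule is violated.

Zone of each point (C = within 1σ̂, B = 1σ̂–2σ̂, A = 2σ̂–3σ̂, * = beyond 3σ̂; sign = side of CL): 1:-C, 2:-C, 3:-C, 4:+C, 5:+C, 6:+C, 7:-C, 8:-C, 9:-B, 10:-C
No rule fires across all 10 points.

none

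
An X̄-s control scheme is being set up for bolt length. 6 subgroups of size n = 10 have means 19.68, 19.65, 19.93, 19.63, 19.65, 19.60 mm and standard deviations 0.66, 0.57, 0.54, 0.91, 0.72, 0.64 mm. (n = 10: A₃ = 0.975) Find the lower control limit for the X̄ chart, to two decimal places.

19.03

X̄̄ = (19.68 + 19.65 + 19.93 + 19.63 + 19.65 + 19.60) / 6 = 19.6900
s̄ = (0.66 + 0.57 + 0.54 + 0.91 + 0.72 + 0.64) / 6 = 0.6733
LCL = X̄̄ − A₃·s̄ = 19.6900 − 0.975 × 0.6733 = 19.0335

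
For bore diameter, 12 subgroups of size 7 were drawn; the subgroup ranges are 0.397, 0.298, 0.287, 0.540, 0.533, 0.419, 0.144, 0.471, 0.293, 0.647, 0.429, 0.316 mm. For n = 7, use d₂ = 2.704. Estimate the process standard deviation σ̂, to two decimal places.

R̄ = (0.397 + 0.298 + 0.287 + 0.540 + 0.533 + 0.419 + 0.144 + 0.471 + 0.293 + 0.647 + 0.429 + 0.316) / 12 = 0.3978
σ̂ = R̄ / d₂ = 0.3978 / 2.704 = 0.1471

0.15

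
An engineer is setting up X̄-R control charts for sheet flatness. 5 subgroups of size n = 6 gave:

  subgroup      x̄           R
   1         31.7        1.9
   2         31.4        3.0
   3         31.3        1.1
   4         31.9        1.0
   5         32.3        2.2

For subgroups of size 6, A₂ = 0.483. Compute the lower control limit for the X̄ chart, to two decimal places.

X̄̄ = (31.7 + 31.4 + 31.3 + 31.9 + 32.3) / 5 = 158.6000 / 5 = 31.7200
R̄ = (1.9 + 3.0 + 1.1 + 1.0 + 2.2) / 5 = 9.2000 / 5 = 1.8400
LCL = X̄̄ − A₂·R̄ = 31.7200 − 0.483 × 1.8400 = 30.8313

30.83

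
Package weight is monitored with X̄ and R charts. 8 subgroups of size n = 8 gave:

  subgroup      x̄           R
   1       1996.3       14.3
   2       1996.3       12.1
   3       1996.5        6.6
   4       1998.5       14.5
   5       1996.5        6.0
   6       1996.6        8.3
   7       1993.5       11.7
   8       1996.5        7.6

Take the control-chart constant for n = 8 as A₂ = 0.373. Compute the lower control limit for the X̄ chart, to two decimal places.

1992.56

X̄̄ = (1996.3 + 1996.3 + 1996.5 + 1998.5 + 1996.5 + 1996.6 + 1993.5 + 1996.5) / 8 = 15970.7000 / 8 = 1996.3375
R̄ = (14.3 + 12.1 + 6.6 + 14.5 + 6.0 + 8.3 + 11.7 + 7.6) / 8 = 81.1000 / 8 = 10.1375
LCL = X̄̄ − A₂·R̄ = 1996.3375 − 0.373 × 10.1375 = 1992.5562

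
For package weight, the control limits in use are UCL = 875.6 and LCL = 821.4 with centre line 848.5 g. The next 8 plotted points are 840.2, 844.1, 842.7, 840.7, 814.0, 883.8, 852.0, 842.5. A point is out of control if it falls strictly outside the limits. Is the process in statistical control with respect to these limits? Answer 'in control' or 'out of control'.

out of control

Compare each point to [821.4, 875.6]: sample 5 = 814.0 < LCL; sample 6 = 883.8 > UCL.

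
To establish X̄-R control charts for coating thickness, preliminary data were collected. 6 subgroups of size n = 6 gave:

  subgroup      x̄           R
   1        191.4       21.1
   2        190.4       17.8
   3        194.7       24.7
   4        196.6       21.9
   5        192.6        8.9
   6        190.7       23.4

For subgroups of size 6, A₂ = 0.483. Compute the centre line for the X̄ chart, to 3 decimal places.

192.733

X̄̄ = (191.4 + 190.4 + 194.7 + 196.6 + 192.6 + 190.7) / 6 = 1156.4000 / 6 = 192.7333
CL = X̄̄ = 192.7333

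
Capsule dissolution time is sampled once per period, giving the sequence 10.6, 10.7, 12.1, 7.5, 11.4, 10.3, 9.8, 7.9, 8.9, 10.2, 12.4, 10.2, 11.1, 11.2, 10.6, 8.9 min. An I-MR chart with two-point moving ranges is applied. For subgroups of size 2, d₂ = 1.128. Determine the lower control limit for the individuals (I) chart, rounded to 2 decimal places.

X̄ = (10.6 + 10.7 + 12.1 + 7.5 + 11.4 + 10.3 + 9.8 + 7.9 + 8.9 + 10.2 + 12.4 + 10.2 + 11.1 + 11.2 + 10.6 + 8.9) / 16 = 10.2375
Moving ranges: 0.1, 1.4, 4.6, 3.9, 1.1, 0.5, 1.9, 1.0, 1.3, 2.2, 2.2, 0.9, 0.1, 0.6, 1.7; M̄R̄ = 23.5000 / 15 = 1.5667
LCL = X̄ − 3·M̄R̄/d₂ = 10.2375 − 3 × 1.5667 / 1.128 = 6.0708

6.07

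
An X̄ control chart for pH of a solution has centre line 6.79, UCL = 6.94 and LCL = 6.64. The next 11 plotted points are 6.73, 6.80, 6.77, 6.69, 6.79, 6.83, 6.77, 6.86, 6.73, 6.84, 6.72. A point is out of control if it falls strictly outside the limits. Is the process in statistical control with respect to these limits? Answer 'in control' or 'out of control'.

All 11 points lie within [6.64, 6.94].

in control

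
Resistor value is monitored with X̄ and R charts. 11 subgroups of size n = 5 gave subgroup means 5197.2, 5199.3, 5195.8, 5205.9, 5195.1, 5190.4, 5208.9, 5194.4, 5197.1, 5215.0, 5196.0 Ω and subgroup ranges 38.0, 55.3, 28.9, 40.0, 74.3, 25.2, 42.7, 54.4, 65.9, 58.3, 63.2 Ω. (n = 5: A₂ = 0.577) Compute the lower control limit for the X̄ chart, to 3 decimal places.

5170.904

X̄̄ = (5197.2 + 5199.3 + 5195.8 + 5205.9 + 5195.1 + 5190.4 + 5208.9 + 5194.4 + 5197.1 + 5215.0 + 5196.0) / 11 = 57195.1000 / 11 = 5199.5545
R̄ = (38.0 + 55.3 + 28.9 + 40.0 + 74.3 + 25.2 + 42.7 + 54.4 + 65.9 + 58.3 + 63.2) / 11 = 546.2000 / 11 = 49.6545
LCL = X̄̄ − A₂·R̄ = 5199.5545 − 0.577 × 49.6545 = 5170.9039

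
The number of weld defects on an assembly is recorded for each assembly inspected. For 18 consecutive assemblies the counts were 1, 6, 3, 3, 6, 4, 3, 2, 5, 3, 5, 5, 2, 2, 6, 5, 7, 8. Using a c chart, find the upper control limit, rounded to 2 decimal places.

10.39

c̄ = (1 + 6 + 3 + 3 + 6 + 4 + 3 + 2 + 5 + 3 + 5 + 5 + 2 + 2 + 6 + 5 + 7 + 8) / 18 = 76 / 18 = 4.2222
UCL = c̄ + 3√c̄ = 4.2222 + 3 × √4.2222 = 4.2222 + 3 × 2.0548 = 10.3866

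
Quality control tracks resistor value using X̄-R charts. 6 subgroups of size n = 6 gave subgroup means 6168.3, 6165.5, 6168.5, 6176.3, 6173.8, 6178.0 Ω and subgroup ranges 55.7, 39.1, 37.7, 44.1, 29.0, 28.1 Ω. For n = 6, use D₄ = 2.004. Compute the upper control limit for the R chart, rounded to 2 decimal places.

78.06

R̄ = (55.7 + 39.1 + 37.7 + 44.1 + 29.0 + 28.1) / 6 = 233.7000 / 6 = 38.9500
UCL_R = D₄·R̄ = 2.004 × 38.9500 = 78.0558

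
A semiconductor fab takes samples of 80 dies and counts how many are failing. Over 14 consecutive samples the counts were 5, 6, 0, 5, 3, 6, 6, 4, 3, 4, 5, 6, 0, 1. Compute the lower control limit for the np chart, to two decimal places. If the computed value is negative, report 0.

0.00

p̄ = Σdᵢ / (k·n) = 54 / (14 × 80) = 0.04821
LCL = np̄ − 3·√(np̄(1−p̄)) = 3.8571 − 3 × 1.9160 = -1.8909 → 0 (negative, so LCL = 0)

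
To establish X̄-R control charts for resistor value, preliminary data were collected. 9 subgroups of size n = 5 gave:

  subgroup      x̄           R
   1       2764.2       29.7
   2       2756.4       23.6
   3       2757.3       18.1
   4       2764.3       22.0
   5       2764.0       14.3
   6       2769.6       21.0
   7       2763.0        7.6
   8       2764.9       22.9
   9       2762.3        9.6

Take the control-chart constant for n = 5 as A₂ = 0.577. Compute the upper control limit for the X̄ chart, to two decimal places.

X̄̄ = (2764.2 + 2756.4 + 2757.3 + 2764.3 + 2764.0 + 2769.6 + 2763.0 + 2764.9 + 2762.3) / 9 = 24866.0000 / 9 = 2762.8889
R̄ = (29.7 + 23.6 + 18.1 + 22.0 + 14.3 + 21.0 + 7.6 + 22.9 + 9.6) / 9 = 168.8000 / 9 = 18.7556
UCL = X̄̄ + A₂·R̄ = 2762.8889 + 0.577 × 18.7556 = 2773.7108

2773.71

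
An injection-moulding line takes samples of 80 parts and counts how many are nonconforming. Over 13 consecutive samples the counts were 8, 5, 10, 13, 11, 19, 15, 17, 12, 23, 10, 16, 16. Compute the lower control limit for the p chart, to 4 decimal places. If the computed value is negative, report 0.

p̄ = Σdᵢ / (k·n) = 175 / (13 × 80) = 0.16827
LCL = p̄ − 3·√(p̄(1−p̄)/n) = 0.16827 − 3 × 0.04183 = 0.04279

0.0428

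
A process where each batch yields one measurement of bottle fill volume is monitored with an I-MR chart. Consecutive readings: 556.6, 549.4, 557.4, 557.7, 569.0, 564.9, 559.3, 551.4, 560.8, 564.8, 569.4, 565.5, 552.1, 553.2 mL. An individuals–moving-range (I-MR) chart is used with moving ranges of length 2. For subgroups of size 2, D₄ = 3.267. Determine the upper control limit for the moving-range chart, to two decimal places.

20.31

Moving ranges: 7.2, 8.0, 0.3, 11.3, 4.1, 5.6, 7.9, 9.4, 4.0, 4.6, 3.9, 13.4, 1.1; M̄R̄ = 80.8000 / 13 = 6.2154
UCL_MR = D₄·M̄R̄ = 3.267 × 6.2154 = 20.3057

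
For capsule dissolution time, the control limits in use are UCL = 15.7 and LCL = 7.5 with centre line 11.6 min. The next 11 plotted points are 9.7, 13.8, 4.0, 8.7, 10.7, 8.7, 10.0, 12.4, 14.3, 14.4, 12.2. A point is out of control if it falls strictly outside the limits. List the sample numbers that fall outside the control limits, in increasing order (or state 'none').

Compare each point to [7.5, 15.7]: sample 3 = 4.0 < LCL.

3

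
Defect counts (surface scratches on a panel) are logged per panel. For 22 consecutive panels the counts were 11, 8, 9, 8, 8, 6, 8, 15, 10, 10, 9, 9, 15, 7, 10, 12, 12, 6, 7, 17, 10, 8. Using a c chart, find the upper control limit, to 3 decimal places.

19.151

c̄ = (11 + 8 + 9 + 8 + 8 + 6 + 8 + 15 + 10 + 10 + 9 + 9 + 15 + 7 + 10 + 12 + 12 + 6 + 7 + 17 + 10 + 8) / 22 = 215 / 22 = 9.7727
UCL = c̄ + 3√c̄ = 9.7727 + 3 × √9.7727 = 9.7727 + 3 × 3.1261 = 19.1511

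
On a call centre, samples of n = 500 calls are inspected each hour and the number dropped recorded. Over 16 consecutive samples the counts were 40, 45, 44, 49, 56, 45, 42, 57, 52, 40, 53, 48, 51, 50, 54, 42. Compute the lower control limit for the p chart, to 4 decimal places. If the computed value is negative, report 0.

0.0565

p̄ = Σdᵢ / (k·n) = 768 / (16 × 500) = 0.09600
LCL = p̄ − 3·√(p̄(1−p̄)/n) = 0.09600 − 3 × 0.01317 = 0.05648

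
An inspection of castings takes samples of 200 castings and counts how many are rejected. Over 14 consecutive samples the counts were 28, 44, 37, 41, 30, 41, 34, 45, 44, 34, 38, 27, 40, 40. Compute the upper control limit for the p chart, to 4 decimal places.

p̄ = Σdᵢ / (k·n) = 523 / (14 × 200) = 0.18679
UCL = p̄ + 3·√(p̄(1−p̄)/n) = 0.18679 + 3 × √(0.18679×0.81321/200) = 0.18679 + 3 × 0.02756 = 0.26946

0.2695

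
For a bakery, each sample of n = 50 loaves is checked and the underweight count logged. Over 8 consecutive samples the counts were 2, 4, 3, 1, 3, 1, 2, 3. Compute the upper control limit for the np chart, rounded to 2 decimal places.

6.89

p̄ = Σdᵢ / (k·n) = 19 / (8 × 50) = 0.04750
UCL = np̄ + 3·√(np̄(1−p̄)) = 2.3750 + 3 × √(2.3750×0.95250) = 2.3750 + 3 × 1.5041 = 6.8872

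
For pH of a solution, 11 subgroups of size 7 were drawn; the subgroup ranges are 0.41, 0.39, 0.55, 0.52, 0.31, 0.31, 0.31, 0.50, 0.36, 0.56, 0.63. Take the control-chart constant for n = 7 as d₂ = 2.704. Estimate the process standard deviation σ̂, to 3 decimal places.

R̄ = (0.41 + 0.39 + 0.55 + 0.52 + 0.31 + 0.31 + 0.31 + 0.50 + 0.36 + 0.56 + 0.63) / 11 = 0.4409
σ̂ = R̄ / d₂ = 0.4409 / 2.704 = 0.1631

0.163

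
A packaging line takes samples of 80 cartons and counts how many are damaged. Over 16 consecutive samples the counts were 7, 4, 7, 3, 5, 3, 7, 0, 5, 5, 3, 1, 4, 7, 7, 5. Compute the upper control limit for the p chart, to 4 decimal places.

p̄ = Σdᵢ / (k·n) = 73 / (16 × 80) = 0.05703
UCL = p̄ + 3·√(p̄(1−p̄)/n) = 0.05703 + 3 × √(0.05703×0.94297/80) = 0.05703 + 3 × 0.02593 = 0.13481

0.1348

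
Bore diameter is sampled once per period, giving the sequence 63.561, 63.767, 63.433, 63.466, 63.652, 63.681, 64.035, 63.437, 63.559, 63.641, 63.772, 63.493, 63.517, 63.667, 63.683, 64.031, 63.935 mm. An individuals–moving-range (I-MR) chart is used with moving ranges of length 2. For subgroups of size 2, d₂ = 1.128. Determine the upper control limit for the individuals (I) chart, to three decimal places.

X̄ = (63.561 + 63.767 + 63.433 + 63.466 + 63.652 + 63.681 + 64.035 + 63.437 + 63.559 + 63.641 + 63.772 + 63.493 + 63.517 + 63.667 + 63.683 + 64.031 + 63.935) / 17 = 63.6665
Moving ranges: 0.206, 0.334, 0.033, 0.186, 0.029, 0.354, 0.598, 0.122, 0.082, 0.131, 0.279, 0.024, 0.150, 0.016, 0.348, 0.096; M̄R̄ = 2.9880 / 16 = 0.1867
UCL = X̄ + 3·M̄R̄/d₂ = 63.6665 + 3 × 0.1867 / 1.128 = 64.1631

64.163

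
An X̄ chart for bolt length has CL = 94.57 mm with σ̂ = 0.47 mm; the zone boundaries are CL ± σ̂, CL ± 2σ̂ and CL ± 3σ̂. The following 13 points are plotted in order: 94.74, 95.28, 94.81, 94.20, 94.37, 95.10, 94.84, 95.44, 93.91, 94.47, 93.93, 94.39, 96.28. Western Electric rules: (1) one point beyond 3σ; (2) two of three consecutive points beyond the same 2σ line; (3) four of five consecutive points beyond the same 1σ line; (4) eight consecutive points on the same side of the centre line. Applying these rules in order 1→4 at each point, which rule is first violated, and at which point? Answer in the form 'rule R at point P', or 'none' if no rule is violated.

Zone of each point (C = within 1σ̂, B = 1σ̂–2σ̂, A = 2σ̂–3σ̂, * = beyond 3σ̂; sign = side of CL): 1:+C, 2:+B, 3:+C, 4:-C, 5:-C, 6:+B, 7:+C, 8:+B, 9:-B, 10:-C, 11:-B, 12:-C, 13:+*
Rule 1 (one point beyond the 3σ limits) is satisfied at point 13.

rule 1 at point 13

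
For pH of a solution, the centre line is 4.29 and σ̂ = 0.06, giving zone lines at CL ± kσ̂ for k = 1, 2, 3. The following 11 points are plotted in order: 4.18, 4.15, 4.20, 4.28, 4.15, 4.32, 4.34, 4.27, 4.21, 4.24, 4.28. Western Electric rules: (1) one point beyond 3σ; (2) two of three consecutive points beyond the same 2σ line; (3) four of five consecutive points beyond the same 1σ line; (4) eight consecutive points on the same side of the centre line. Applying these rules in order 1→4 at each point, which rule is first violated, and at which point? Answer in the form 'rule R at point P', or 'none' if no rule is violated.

rule 3 at point 5

Zone of each point (C = within 1σ̂, B = 1σ̂–2σ̂, A = 2σ̂–3σ̂, * = beyond 3σ̂; sign = side of CL): 1:-B, 2:-A, 3:-B, 4:-C, 5:-A, 6:+C, 7:+C, 8:-C, 9:-B, 10:-C, 11:-C
Rule 3 (four of five consecutive points beyond the same 1σ limit) is satisfied at point 5.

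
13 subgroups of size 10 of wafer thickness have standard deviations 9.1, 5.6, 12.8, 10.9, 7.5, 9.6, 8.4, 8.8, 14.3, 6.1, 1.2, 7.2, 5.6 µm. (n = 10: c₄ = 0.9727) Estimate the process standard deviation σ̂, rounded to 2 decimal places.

8.47

s̄ = (9.1 + 5.6 + 12.8 + 10.9 + 7.5 + 9.6 + 8.4 + 8.8 + 14.3 + 6.1 + 1.2 + 7.2 + 5.6) / 13 = 8.2385
σ̂ = s̄ / c₄ = 8.2385 / 0.9727 = 8.4697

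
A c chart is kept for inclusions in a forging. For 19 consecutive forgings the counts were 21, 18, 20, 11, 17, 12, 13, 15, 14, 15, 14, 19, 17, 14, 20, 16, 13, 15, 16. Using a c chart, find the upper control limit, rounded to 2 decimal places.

27.71

c̄ = (21 + 18 + 20 + 11 + 17 + 12 + 13 + 15 + 14 + 15 + 14 + 19 + 17 + 14 + 20 + 16 + 13 + 15 + 16) / 19 = 300 / 19 = 15.7895
UCL = c̄ + 3√c̄ = 15.7895 + 3 × √15.7895 = 15.7895 + 3 × 3.9736 = 27.7103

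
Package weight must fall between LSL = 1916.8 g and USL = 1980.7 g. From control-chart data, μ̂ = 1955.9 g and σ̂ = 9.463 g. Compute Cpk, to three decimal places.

0.874

Cpu = (USL − μ̂) / (3σ̂) = (1980.7 − 1955.9) / (3 × 9.463) = 0.8736; Cpl = (μ̂ − LSL) / (3σ̂) = (1955.9 − 1916.8) / (3 × 9.463) = 1.3773; Cpk = min(Cpu, Cpl) = 0.8736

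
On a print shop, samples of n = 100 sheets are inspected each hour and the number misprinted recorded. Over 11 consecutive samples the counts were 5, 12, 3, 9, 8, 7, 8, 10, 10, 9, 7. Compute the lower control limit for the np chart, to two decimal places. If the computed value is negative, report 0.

p̄ = Σdᵢ / (k·n) = 88 / (11 × 100) = 0.08000
LCL = np̄ − 3·√(np̄(1−p̄)) = 8.0000 − 3 × 2.7129 = -0.1388 → 0 (negative, so LCL = 0)

0.00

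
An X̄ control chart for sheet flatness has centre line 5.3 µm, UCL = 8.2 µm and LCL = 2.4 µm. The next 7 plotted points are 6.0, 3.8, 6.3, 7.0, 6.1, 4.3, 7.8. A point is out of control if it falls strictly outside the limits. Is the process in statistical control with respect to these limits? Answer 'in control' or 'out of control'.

All 7 points lie within [2.4, 8.2].

in control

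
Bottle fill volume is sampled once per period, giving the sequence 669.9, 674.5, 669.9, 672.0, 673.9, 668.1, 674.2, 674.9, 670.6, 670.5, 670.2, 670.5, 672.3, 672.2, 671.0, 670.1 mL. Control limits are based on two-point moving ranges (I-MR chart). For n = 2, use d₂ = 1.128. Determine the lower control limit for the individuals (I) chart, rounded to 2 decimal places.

X̄ = (669.9 + 674.5 + 669.9 + 672.0 + 673.9 + 668.1 + 674.2 + 674.9 + 670.6 + 670.5 + 670.2 + 670.5 + 672.3 + 672.2 + 671.0 + 670.1) / 16 = 671.5500
Moving ranges: 4.6, 4.6, 2.1, 1.9, 5.8, 6.1, 0.7, 4.3, 0.1, 0.3, 0.3, 1.8, 0.1, 1.2, 0.9; M̄R̄ = 34.8000 / 15 = 2.3200
LCL = X̄ − 3·M̄R̄/d₂ = 671.5500 − 3 × 2.3200 / 1.128 = 665.3798

665.38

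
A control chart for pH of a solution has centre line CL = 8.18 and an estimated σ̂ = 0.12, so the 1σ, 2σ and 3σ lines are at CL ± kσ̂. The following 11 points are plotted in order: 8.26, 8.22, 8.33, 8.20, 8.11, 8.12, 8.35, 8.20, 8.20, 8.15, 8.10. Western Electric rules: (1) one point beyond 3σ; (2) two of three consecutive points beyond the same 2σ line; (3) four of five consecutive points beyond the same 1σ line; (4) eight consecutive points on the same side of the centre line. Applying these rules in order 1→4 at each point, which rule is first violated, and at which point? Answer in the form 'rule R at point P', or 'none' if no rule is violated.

Zone of each point (C = within 1σ̂, B = 1σ̂–2σ̂, A = 2σ̂–3σ̂, * = beyond 3σ̂; sign = side of CL): 1:+C, 2:+C, 3:+B, 4:+C, 5:-C, 6:-C, 7:+B, 8:+C, 9:+C, 10:-C, 11:-C
No rule fires across all 11 points.

none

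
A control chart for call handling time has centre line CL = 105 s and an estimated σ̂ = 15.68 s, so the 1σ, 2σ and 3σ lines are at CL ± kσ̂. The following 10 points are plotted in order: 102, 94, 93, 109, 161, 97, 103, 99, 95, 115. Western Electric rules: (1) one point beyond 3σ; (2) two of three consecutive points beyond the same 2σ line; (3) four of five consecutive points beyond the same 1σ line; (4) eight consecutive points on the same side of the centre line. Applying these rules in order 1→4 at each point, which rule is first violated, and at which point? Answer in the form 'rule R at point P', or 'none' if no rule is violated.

rule 1 at point 5

Zone of each point (C = within 1σ̂, B = 1σ̂–2σ̂, A = 2σ̂–3σ̂, * = beyond 3σ̂; sign = side of CL): 1:-C, 2:-C, 3:-C, 4:+C, 5:+*, 6:-C, 7:-C, 8:-C, 9:-C, 10:+C
Rule 1 (one point beyond the 3σ limits) is satisfied at point 5.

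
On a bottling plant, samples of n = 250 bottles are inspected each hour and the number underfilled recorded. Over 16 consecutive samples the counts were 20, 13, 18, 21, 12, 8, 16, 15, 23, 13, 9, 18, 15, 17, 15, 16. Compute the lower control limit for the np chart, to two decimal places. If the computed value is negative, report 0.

p̄ = Σdᵢ / (k·n) = 249 / (16 × 250) = 0.06225
LCL = np̄ − 3·√(np̄(1−p̄)) = 15.5625 − 3 × 3.8202 = 4.1020

4.10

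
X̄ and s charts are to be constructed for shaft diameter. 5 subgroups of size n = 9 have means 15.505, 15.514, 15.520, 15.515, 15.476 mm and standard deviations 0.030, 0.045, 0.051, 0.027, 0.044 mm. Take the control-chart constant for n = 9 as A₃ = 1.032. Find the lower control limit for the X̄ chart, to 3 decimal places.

X̄̄ = (15.505 + 15.514 + 15.520 + 15.515 + 15.476) / 5 = 15.5060
s̄ = (0.030 + 0.045 + 0.051 + 0.027 + 0.044) / 5 = 0.0394
LCL = X̄̄ − A₃·s̄ = 15.5060 − 1.032 × 0.0394 = 15.4653

15.465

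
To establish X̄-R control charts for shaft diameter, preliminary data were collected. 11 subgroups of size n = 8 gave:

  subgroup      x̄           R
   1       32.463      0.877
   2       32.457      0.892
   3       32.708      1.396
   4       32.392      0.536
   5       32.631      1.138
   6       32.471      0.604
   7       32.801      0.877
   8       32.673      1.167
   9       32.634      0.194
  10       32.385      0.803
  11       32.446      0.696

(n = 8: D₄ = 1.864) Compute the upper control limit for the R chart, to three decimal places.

1.556

R̄ = (0.877 + 0.892 + 1.396 + 0.536 + 1.138 + 0.604 + 0.877 + 1.167 + 0.194 + 0.803 + 0.696) / 11 = 9.1800 / 11 = 0.8345
UCL_R = D₄·R̄ = 1.864 × 0.8345 = 1.5556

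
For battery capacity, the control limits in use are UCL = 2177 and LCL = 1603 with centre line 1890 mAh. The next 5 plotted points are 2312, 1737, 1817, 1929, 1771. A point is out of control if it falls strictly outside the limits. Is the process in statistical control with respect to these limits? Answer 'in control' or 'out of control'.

Compare each point to [1603, 2177]: sample 1 = 2312 > UCL.

out of control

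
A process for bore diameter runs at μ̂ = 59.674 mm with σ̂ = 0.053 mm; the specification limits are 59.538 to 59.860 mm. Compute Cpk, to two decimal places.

Cpu = (USL − μ̂) / (3σ̂) = (59.860 − 59.674) / (3 × 0.053) = 1.1698; Cpl = (μ̂ − LSL) / (3σ̂) = (59.674 − 59.538) / (3 × 0.053) = 0.8553; Cpk = min(Cpu, Cpl) = 0.8553

0.86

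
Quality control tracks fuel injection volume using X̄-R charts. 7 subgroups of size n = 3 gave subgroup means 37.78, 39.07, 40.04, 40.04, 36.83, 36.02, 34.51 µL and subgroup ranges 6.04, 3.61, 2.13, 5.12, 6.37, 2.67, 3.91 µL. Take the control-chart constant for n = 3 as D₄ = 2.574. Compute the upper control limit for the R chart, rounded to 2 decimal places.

10.98

R̄ = (6.04 + 3.61 + 2.13 + 5.12 + 6.37 + 2.67 + 3.91) / 7 = 29.8500 / 7 = 4.2643
UCL_R = D₄·R̄ = 2.574 × 4.2643 = 10.9763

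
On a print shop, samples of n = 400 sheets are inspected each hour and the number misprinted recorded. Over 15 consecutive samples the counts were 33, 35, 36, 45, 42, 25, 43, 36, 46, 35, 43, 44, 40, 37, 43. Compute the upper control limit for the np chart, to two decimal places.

56.64

p̄ = Σdᵢ / (k·n) = 583 / (15 × 400) = 0.09717
UCL = np̄ + 3·√(np̄(1−p̄)) = 38.8667 + 3 × √(38.8667×0.90283) = 38.8667 + 3 × 5.9237 = 56.6377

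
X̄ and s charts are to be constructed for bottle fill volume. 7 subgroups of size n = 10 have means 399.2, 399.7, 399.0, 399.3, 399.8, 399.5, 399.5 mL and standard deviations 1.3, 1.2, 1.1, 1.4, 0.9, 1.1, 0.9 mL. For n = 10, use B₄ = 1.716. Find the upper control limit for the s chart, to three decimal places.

s̄ = (1.3 + 1.2 + 1.1 + 1.4 + 0.9 + 1.1 + 0.9) / 7 = 1.1286
UCL_s = B₄·s̄ = 1.716 × 1.1286 = 1.9366

1.937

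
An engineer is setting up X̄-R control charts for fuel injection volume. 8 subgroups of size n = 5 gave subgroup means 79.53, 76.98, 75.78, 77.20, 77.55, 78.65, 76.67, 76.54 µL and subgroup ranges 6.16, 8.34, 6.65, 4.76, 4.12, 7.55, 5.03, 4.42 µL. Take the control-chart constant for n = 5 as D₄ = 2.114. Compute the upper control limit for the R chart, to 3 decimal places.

12.428

R̄ = (6.16 + 8.34 + 6.65 + 4.76 + 4.12 + 7.55 + 5.03 + 4.42) / 8 = 47.0300 / 8 = 5.8788
UCL_R = D₄·R̄ = 2.114 × 5.8788 = 12.4277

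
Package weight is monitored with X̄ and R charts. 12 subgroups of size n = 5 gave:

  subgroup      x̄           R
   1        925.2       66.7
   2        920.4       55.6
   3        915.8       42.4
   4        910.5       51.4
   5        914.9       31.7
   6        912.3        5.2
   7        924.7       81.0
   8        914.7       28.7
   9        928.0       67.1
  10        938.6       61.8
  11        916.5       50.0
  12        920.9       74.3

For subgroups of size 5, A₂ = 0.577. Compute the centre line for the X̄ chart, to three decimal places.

X̄̄ = (925.2 + 920.4 + 915.8 + 910.5 + 914.9 + 912.3 + 924.7 + 914.7 + 928.0 + 938.6 + 916.5 + 920.9) / 12 = 11042.5000 / 12 = 920.2083
CL = X̄̄ = 920.2083

920.208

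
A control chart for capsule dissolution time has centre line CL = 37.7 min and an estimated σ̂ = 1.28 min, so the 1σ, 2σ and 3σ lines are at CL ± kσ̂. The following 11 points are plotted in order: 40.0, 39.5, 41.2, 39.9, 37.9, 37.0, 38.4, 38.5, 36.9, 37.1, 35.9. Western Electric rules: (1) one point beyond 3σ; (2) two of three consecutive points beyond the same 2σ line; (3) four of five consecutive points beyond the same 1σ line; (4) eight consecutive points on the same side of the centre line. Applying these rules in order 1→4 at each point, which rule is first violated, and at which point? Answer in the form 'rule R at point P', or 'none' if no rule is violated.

Zone of each point (C = within 1σ̂, B = 1σ̂–2σ̂, A = 2σ̂–3σ̂, * = beyond 3σ̂; sign = side of CL): 1:+B, 2:+B, 3:+A, 4:+B, 5:+C, 6:-C, 7:+C, 8:+C, 9:-C, 10:-C, 11:-B
Rule 3 (four of five consecutive points beyond the same 1σ limit) is satisfied at point 4.

rule 3 at point 4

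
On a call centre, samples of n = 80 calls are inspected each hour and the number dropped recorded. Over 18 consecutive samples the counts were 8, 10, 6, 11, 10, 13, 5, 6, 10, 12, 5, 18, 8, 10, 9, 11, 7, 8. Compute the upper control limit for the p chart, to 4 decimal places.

0.2234

p̄ = Σdᵢ / (k·n) = 167 / (18 × 80) = 0.11597
UCL = p̄ + 3·√(p̄(1−p̄)/n) = 0.11597 + 3 × √(0.11597×0.88403/80) = 0.11597 + 3 × 0.03580 = 0.22337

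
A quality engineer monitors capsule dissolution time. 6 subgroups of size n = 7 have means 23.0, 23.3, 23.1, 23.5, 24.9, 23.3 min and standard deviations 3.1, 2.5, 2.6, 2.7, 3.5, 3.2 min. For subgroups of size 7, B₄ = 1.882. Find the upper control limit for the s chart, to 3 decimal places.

5.521

s̄ = (3.1 + 2.5 + 2.6 + 2.7 + 3.5 + 3.2) / 6 = 2.9333
UCL_s = B₄·s̄ = 1.882 × 2.9333 = 5.5205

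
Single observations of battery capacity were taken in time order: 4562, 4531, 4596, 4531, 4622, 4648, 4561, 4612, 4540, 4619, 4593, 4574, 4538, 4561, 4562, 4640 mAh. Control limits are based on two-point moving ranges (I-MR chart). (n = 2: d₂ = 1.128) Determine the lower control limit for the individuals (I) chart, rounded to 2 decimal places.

X̄ = (4562 + 4531 + 4596 + 4531 + 4622 + 4648 + 4561 + 4612 + 4540 + 4619 + 4593 + 4574 + 4538 + 4561 + 4562 + 4640) / 16 = 4580.6250
Moving ranges: 31, 65, 65, 91, 26, 87, 51, 72, 79, 26, 19, 36, 23, 1, 78; M̄R̄ = 750.0000 / 15 = 50.0000
LCL = X̄ − 3·M̄R̄/d₂ = 4580.6250 − 3 × 50.0000 / 1.128 = 4447.6463

4447.65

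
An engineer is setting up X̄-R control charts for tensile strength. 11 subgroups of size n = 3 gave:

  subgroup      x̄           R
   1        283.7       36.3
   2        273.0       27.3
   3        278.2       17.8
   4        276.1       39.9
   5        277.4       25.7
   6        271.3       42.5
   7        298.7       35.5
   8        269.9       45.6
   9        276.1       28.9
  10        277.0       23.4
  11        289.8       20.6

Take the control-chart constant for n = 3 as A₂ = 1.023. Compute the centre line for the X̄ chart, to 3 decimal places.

279.200

X̄̄ = (283.7 + 273.0 + 278.2 + 276.1 + 277.4 + 271.3 + 298.7 + 269.9 + 276.1 + 277.0 + 289.8) / 11 = 3071.2000 / 11 = 279.2000
CL = X̄̄ = 279.2000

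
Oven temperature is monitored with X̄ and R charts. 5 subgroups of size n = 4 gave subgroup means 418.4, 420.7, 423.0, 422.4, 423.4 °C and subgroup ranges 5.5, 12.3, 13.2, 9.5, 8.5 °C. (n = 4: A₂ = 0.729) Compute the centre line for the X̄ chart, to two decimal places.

X̄̄ = (418.4 + 420.7 + 423.0 + 422.4 + 423.4) / 5 = 2107.9000 / 5 = 421.5800
CL = X̄̄ = 421.5800

421.58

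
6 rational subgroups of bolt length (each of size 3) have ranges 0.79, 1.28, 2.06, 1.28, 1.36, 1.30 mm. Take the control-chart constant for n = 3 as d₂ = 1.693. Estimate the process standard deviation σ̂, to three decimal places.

R̄ = (0.79 + 1.28 + 2.06 + 1.28 + 1.36 + 1.30) / 6 = 1.3450
σ̂ = R̄ / d₂ = 1.3450 / 1.693 = 0.7944

0.794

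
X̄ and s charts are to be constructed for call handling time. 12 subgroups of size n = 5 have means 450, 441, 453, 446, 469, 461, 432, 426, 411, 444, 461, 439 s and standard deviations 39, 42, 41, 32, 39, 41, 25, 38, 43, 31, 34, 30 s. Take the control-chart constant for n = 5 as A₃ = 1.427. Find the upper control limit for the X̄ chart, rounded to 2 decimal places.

X̄̄ = (450 + 441 + 453 + 446 + 469 + 461 + 432 + 426 + 411 + 444 + 461 + 439) / 12 = 444.4167
s̄ = (39 + 42 + 41 + 32 + 39 + 41 + 25 + 38 + 43 + 31 + 34 + 30) / 12 = 36.2500
UCL = X̄̄ + A₃·s̄ = 444.4167 + 1.427 × 36.2500 = 496.1454

496.15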